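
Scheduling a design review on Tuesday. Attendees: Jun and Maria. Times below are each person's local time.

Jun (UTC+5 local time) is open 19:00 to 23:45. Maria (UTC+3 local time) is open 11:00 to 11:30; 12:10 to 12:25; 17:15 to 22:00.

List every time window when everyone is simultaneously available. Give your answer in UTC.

Jun in UTC: 14:00-18:45 (subtract 5h to convert from UTC+5).
Maria in UTC: 08:00-08:30, 09:10-09:25, 14:15-19:00 (subtract 3h to convert from UTC+3).
Jun ∩ Maria: 14:15-18:45.
Those are the intersection windows.

14:15-18:45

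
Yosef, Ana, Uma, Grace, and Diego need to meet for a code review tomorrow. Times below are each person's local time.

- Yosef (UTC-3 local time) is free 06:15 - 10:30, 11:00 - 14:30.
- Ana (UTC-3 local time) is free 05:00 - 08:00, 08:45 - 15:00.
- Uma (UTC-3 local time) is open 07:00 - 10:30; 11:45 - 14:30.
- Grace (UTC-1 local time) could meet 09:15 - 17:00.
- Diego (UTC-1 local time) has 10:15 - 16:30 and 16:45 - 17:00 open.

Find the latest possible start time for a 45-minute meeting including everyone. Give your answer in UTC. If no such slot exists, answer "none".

16:45

Yosef in UTC: 09:15-13:30, 14:00-17:30 (add 3h to convert from UTC-3).
Ana in UTC: 08:00-11:00, 11:45-18:00 (add 3h to convert from UTC-3).
Uma in UTC: 10:00-13:30, 14:45-17:30 (add 3h to convert from UTC-3).
Grace in UTC: 10:15-18:00 (add 1h to convert from UTC-1).
Diego in UTC: 11:15-17:30, 17:45-18:00 (add 1h to convert from UTC-1).
Yosef ∩ Ana: 09:15-11:00, 11:45-13:30, 14:00-17:30.
Yosef ∩ Ana ∩ Uma: 10:00-11:00, 11:45-13:30, 14:45-17:30.
Yosef ∩ Ana ∩ Uma ∩ Grace: 10:15-11:00, 11:45-13:30, 14:45-17:30.
Yosef ∩ Ana ∩ Uma ∩ Grace ∩ Diego: 11:45-13:30, 14:45-17:30.
The last common window of at least 45 minutes is 14:45-17:30; a 45-minute meeting can start as late as 16:45 and still end by 17:30.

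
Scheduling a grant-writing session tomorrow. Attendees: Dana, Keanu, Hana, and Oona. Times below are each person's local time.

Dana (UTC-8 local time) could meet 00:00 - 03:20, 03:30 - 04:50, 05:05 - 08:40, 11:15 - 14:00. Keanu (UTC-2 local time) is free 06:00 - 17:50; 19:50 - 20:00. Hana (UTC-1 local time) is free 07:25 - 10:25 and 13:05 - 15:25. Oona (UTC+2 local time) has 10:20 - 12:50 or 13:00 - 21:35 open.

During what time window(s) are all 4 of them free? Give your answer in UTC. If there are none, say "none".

Dana in UTC: 08:00-11:20, 11:30-12:50, 13:05-16:40, 19:15-22:00 (add 8h to convert from UTC-8).
Keanu in UTC: 08:00-19:50, 21:50-22:00 (add 2h to convert from UTC-2).
Hana in UTC: 08:25-11:25, 14:05-16:25 (add 1h to convert from UTC-1).
Oona in UTC: 08:20-10:50, 11:00-19:35 (subtract 2h to convert from UTC+2).
Dana ∩ Keanu: 08:00-11:20, 11:30-12:50, 13:05-16:40, 19:15-19:50, 21:50-22:00.
Dana ∩ Keanu ∩ Hana: 08:25-11:20, 14:05-16:25.
Dana ∩ Keanu ∩ Hana ∩ Oona: 08:25-10:50, 11:00-11:20, 14:05-16:25.
So the common availability across everyone is 08:25-10:50, 11:00-11:20, 14:05-16:25.

08:25-10:50, 11:00-11:20, 14:05-16:25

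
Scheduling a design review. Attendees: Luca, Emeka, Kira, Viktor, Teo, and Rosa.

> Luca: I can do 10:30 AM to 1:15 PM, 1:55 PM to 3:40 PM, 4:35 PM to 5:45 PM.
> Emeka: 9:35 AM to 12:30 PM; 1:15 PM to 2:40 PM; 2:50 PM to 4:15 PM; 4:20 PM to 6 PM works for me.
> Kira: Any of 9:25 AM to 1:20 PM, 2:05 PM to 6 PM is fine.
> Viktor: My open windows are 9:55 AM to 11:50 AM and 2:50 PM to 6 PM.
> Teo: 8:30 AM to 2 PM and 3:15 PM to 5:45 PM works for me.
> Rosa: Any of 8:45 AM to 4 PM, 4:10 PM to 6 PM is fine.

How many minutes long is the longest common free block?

80

Luca ∩ Emeka: 10:30-12:30, 13:55-14:40, 14:50-15:40, 16:35-17:45.
Luca ∩ Emeka ∩ Kira: 10:30-12:30, 14:05-14:40, 14:50-15:40, 16:35-17:45.
Luca ∩ Emeka ∩ Kira ∩ Viktor: 10:30-11:50, 14:50-15:40, 16:35-17:45.
Luca ∩ Emeka ∩ Kira ∩ Viktor ∩ Teo: 10:30-11:50, 15:15-15:40, 16:35-17:45.
Luca ∩ Emeka ∩ Kira ∩ Viktor ∩ Teo ∩ Rosa: 10:30-11:50, 15:15-15:40, 16:35-17:45.
The longest is 10:30-11:50 at 80 minutes.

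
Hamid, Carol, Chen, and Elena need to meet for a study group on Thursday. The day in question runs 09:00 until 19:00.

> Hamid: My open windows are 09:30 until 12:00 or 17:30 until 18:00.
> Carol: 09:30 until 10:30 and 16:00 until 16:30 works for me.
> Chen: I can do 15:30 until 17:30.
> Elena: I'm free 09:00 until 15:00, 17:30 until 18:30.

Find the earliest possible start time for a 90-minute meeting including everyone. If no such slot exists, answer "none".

Hamid ∩ Carol: 09:30-10:30.
Hamid ∩ Carol ∩ Chen: ∅.
Hamid ∩ Carol ∩ Chen ∩ Elena: ∅.
There is no time when everyone is free.
No common window is at least 90 minutes long.

none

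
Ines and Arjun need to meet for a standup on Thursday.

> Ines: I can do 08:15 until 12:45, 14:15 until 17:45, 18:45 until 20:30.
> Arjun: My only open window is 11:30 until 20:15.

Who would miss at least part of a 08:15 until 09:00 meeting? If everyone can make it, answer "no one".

Arjun

Ines: free for 08:15-09:00. Arjun: not fully free for 08:15-09:00.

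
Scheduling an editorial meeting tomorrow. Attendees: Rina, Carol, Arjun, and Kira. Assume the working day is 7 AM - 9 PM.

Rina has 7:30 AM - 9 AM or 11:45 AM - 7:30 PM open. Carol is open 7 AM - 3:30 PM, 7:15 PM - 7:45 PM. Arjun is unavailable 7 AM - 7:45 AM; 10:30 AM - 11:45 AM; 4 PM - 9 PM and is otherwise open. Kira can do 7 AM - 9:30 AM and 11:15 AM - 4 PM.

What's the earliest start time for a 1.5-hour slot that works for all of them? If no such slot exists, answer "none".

Rina free: 07:30-09:00, 11:45-19:30.
Carol free: 07:00-15:30, 19:15-19:45.
Arjun free: 07:45-10:30, 11:45-16:00 (invert busy blocks within the working day).
Kira free: 07:00-09:30, 11:15-16:00.
Rina ∩ Carol: 07:30-09:00, 11:45-15:30, 19:15-19:30.
Rina ∩ Carol ∩ Arjun: 07:45-09:00, 11:45-15:30.
Rina ∩ Carol ∩ Arjun ∩ Kira: 07:45-09:00, 11:45-15:30.
The first common window of at least 90 minutes is 11:45-15:30, so the earliest start is 11:45.

11:45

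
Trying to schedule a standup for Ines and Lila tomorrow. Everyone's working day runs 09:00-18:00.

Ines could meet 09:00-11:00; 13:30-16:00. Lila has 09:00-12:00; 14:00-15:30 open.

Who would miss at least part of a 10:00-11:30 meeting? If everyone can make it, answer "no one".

Ines: not fully free for 10:00-11:30. Lila: free for 10:00-11:30.

Ines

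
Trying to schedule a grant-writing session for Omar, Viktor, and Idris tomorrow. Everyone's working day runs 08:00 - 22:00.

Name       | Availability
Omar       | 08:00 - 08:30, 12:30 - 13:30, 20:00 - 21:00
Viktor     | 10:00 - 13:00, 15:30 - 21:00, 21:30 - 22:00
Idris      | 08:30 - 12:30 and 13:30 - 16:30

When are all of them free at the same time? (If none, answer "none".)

none

Omar ∩ Viktor: 12:30-13:00, 20:00-21:00.
Omar ∩ Viktor ∩ Idris: ∅.
There is no time when everyone is free.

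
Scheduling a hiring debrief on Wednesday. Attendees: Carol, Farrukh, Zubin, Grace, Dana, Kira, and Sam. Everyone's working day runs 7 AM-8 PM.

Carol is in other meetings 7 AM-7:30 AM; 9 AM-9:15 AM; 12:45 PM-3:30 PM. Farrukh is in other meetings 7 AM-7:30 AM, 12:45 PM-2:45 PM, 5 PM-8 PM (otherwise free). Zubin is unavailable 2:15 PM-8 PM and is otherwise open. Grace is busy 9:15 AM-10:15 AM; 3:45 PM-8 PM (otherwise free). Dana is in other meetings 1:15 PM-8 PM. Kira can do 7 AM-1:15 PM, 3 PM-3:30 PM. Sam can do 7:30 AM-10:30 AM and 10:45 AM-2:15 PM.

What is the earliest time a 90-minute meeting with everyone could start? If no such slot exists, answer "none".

07:30

Carol free: 07:30-09:00, 09:15-12:45, 15:30-20:00 (invert busy blocks within the working day).
Farrukh free: 07:30-12:45, 14:45-17:00 (invert busy blocks within the working day).
Zubin free: 07:00-14:15 (invert busy blocks within the working day).
Grace free: 07:00-09:15, 10:15-15:45 (invert busy blocks within the working day).
Dana free: 07:00-13:15 (invert busy blocks within the working day).
Kira free: 07:00-13:15, 15:00-15:30.
Sam free: 07:30-10:30, 10:45-14:15.
Carol ∩ Farrukh: 07:30-09:00, 09:15-12:45, 15:30-17:00.
Carol ∩ Farrukh ∩ Zubin: 07:30-09:00, 09:15-12:45.
Carol ∩ Farrukh ∩ Zubin ∩ Grace: 07:30-09:00, 10:15-12:45.
Carol ∩ Farrukh ∩ Zubin ∩ Grace ∩ Dana: 07:30-09:00, 10:15-12:45.
Carol ∩ Farrukh ∩ Zubin ∩ Grace ∩ Dana ∩ Kira: 07:30-09:00, 10:15-12:45.
Carol ∩ Farrukh ∩ Zubin ∩ Grace ∩ Dana ∩ Kira ∩ Sam: 07:30-09:00, 10:15-10:30, 10:45-12:45.
The first common window of at least 90 minutes is 07:30-09:00, so the earliest start is 07:30.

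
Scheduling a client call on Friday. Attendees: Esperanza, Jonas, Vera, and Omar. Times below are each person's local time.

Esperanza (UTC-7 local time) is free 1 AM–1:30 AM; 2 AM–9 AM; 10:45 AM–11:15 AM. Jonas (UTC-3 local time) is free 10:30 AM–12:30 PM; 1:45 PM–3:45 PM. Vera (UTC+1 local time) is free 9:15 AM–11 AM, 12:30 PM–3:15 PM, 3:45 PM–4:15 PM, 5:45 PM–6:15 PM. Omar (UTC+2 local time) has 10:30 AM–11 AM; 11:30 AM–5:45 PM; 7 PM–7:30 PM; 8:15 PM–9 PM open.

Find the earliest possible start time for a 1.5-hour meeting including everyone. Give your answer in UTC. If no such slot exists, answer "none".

none

Esperanza in UTC: 08:00-08:30, 09:00-16:00, 17:45-18:15 (add 7h to convert from UTC-7).
Jonas in UTC: 13:30-15:30, 16:45-18:45 (add 3h to convert from UTC-3).
Vera in UTC: 08:15-10:00, 11:30-14:15, 14:45-15:15, 16:45-17:15 (subtract 1h to convert from UTC+1).
Omar in UTC: 08:30-09:00, 09:30-15:45, 17:00-17:30, 18:15-19:00 (subtract 2h to convert from UTC+2).
Esperanza ∩ Jonas: 13:30-15:30, 17:45-18:15.
Esperanza ∩ Jonas ∩ Vera: 13:30-14:15, 14:45-15:15.
Esperanza ∩ Jonas ∩ Vera ∩ Omar: 13:30-14:15, 14:45-15:15.
No common window is at least 90 minutes long.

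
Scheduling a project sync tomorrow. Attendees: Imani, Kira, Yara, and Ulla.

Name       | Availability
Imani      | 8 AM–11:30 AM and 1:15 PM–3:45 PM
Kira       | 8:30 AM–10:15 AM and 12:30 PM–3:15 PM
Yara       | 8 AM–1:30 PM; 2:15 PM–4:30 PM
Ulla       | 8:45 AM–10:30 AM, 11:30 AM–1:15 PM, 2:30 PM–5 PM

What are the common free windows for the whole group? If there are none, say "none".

08:45-10:15, 14:30-15:15

Imani ∩ Kira: 08:30-10:15, 13:15-15:15.
Imani ∩ Kira ∩ Yara: 08:30-10:15, 13:15-13:30, 14:15-15:15.
Imani ∩ Kira ∩ Yara ∩ Ulla: 08:45-10:15, 14:30-15:15.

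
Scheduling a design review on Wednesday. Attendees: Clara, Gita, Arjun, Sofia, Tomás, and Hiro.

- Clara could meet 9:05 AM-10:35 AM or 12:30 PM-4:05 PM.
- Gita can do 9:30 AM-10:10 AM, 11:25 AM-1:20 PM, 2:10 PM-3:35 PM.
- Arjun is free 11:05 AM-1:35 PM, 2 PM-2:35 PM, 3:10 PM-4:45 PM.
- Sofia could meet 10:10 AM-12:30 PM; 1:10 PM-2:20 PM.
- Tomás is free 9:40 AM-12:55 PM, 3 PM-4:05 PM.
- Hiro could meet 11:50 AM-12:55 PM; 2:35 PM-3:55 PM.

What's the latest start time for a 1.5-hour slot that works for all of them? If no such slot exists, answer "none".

none

Clara ∩ Gita: 09:30-10:10, 12:30-13:20, 14:10-15:35.
Clara ∩ Gita ∩ Arjun: 12:30-13:20, 14:10-14:35, 15:10-15:35.
Clara ∩ Gita ∩ Arjun ∩ Sofia: 13:10-13:20, 14:10-14:20.
Clara ∩ Gita ∩ Arjun ∩ Sofia ∩ Tomás: ∅.
Clara ∩ Gita ∩ Arjun ∩ Sofia ∩ Tomás ∩ Hiro: ∅.
There is no time when everyone is free.
No common window is at least 90 minutes long.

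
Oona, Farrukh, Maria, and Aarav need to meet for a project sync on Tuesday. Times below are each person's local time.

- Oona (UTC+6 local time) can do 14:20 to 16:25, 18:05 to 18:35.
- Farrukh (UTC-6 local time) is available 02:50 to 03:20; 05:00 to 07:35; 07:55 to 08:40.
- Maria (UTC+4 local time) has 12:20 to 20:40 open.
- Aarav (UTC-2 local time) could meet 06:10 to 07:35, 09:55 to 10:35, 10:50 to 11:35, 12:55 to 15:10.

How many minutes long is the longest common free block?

Oona in UTC: 08:20-10:25, 12:05-12:35 (subtract 6h to convert from UTC+6).
Farrukh in UTC: 08:50-09:20, 11:00-13:35, 13:55-14:40 (add 6h to convert from UTC-6).
Maria in UTC: 08:20-16:40 (subtract 4h to convert from UTC+4).
Aarav in UTC: 08:10-09:35, 11:55-12:35, 12:50-13:35, 14:55-17:10 (add 2h to convert from UTC-2).
Oona ∩ Farrukh: 08:50-09:20, 12:05-12:35.
Oona ∩ Farrukh ∩ Maria: 08:50-09:20, 12:05-12:35.
Oona ∩ Farrukh ∩ Maria ∩ Aarav: 08:50-09:20, 12:05-12:35.
Those are the intersection windows.
The longest is 08:50-09:20 at 30 minutes.

30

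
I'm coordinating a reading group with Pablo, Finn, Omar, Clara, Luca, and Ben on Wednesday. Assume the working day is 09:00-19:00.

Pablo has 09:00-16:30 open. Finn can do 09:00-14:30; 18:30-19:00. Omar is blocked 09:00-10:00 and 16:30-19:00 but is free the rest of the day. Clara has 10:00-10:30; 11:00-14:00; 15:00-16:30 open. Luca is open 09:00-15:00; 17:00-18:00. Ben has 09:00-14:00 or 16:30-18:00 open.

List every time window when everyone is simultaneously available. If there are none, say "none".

Pablo free: 09:00-16:30.
Finn free: 09:00-14:30, 18:30-19:00.
Omar free: 10:00-16:30 (invert busy blocks within the working day).
Clara free: 10:00-10:30, 11:00-14:00, 15:00-16:30.
Luca free: 09:00-15:00, 17:00-18:00.
Ben free: 09:00-14:00, 16:30-18:00.
Pablo ∩ Finn: 09:00-14:30.
Pablo ∩ Finn ∩ Omar: 10:00-14:30.
Pablo ∩ Finn ∩ Omar ∩ Clara: 10:00-10:30, 11:00-14:00.
Pablo ∩ Finn ∩ Omar ∩ Clara ∩ Luca: 10:00-10:30, 11:00-14:00.
Pablo ∩ Finn ∩ Omar ∩ Clara ∩ Luca ∩ Ben: 10:00-10:30, 11:00-14:00.
So the common availability across everyone is 10:00-10:30, 11:00-14:00.

10:00-10:30, 11:00-14:00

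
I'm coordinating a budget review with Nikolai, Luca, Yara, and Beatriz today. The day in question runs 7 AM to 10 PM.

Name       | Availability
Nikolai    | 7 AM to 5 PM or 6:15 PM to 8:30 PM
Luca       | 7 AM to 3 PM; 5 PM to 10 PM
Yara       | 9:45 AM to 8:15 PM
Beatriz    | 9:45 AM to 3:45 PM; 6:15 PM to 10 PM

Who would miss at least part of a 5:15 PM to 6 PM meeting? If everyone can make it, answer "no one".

Nikolai: not fully free for 17:15-18:00. Luca: free for 17:15-18:00. Yara: free for 17:15-18:00. Beatriz: not fully free for 17:15-18:00.

Beatriz, Nikolai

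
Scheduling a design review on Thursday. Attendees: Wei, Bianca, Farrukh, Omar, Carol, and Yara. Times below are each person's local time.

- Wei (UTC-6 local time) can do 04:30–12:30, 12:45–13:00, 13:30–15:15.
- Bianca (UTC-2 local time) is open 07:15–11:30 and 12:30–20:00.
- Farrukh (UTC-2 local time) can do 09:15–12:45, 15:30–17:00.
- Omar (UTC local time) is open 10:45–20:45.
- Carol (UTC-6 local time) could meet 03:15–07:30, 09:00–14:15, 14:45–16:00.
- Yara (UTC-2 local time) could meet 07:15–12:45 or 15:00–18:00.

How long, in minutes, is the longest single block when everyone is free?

Wei in UTC: 10:30-18:30, 18:45-19:00, 19:30-21:15 (add 6h to convert from UTC-6).
Bianca in UTC: 09:15-13:30, 14:30-22:00 (add 2h to convert from UTC-2).
Farrukh in UTC: 11:15-14:45, 17:30-19:00 (add 2h to convert from UTC-2).
Omar in UTC: 10:45-20:45.
Carol in UTC: 09:15-13:30, 15:00-20:15, 20:45-22:00 (add 6h to convert from UTC-6).
Yara in UTC: 09:15-14:45, 17:00-20:00 (add 2h to convert from UTC-2).
Wei ∩ Bianca: 10:30-13:30, 14:30-18:30, 18:45-19:00, 19:30-21:15.
Wei ∩ Bianca ∩ Farrukh: 11:15-13:30, 14:30-14:45, 17:30-18:30, 18:45-19:00.
Wei ∩ Bianca ∩ Farrukh ∩ Omar: 11:15-13:30, 14:30-14:45, 17:30-18:30, 18:45-19:00.
Wei ∩ Bianca ∩ Farrukh ∩ Omar ∩ Carol: 11:15-13:30, 17:30-18:30, 18:45-19:00.
Wei ∩ Bianca ∩ Farrukh ∩ Omar ∩ Carol ∩ Yara: 11:15-13:30, 17:30-18:30, 18:45-19:00.
The longest is 11:15-13:30 at 135 minutes.

135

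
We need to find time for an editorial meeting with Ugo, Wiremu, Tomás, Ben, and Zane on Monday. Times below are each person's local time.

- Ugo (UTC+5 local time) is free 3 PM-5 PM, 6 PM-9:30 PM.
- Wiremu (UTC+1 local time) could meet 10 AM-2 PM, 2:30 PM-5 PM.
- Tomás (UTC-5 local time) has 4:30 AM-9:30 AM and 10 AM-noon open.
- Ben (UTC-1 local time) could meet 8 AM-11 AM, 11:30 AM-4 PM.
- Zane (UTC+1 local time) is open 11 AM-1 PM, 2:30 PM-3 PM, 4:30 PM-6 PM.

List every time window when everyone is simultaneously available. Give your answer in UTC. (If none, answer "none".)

10:00-12:00, 13:30-14:00, 15:30-16:00

Ugo in UTC: 10:00-12:00, 13:00-16:30 (subtract 5h to convert from UTC+5).
Wiremu in UTC: 09:00-13:00, 13:30-16:00 (subtract 1h to convert from UTC+1).
Tomás in UTC: 09:30-14:30, 15:00-17:00 (add 5h to convert from UTC-5).
Ben in UTC: 09:00-12:00, 12:30-17:00 (add 1h to convert from UTC-1).
Zane in UTC: 10:00-12:00, 13:30-14:00, 15:30-17:00 (subtract 1h to convert from UTC+1).
Ugo ∩ Wiremu: 10:00-12:00, 13:30-16:00.
Ugo ∩ Wiremu ∩ Tomás: 10:00-12:00, 13:30-14:30, 15:00-16:00.
Ugo ∩ Wiremu ∩ Tomás ∩ Ben: 10:00-12:00, 13:30-14:30, 15:00-16:00.
Ugo ∩ Wiremu ∩ Tomás ∩ Ben ∩ Zane: 10:00-12:00, 13:30-14:00, 15:30-16:00.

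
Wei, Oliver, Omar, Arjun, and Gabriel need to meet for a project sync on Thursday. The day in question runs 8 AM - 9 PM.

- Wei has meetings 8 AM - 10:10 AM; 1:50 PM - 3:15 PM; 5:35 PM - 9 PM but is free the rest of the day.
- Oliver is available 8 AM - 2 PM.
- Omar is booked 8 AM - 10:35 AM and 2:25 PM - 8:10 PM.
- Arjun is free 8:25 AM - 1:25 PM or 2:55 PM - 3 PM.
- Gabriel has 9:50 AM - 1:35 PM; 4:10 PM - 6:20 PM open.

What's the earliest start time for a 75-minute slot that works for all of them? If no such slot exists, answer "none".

Wei free: 10:10-13:50, 15:15-17:35 (invert busy blocks within the working day).
Oliver free: 08:00-14:00.
Omar free: 10:35-14:25, 20:10-21:00 (invert busy blocks within the working day).
Arjun free: 08:25-13:25, 14:55-15:00.
Gabriel free: 09:50-13:35, 16:10-18:20.
Wei ∩ Oliver: 10:10-13:50.
Wei ∩ Oliver ∩ Omar: 10:35-13:50.
Wei ∩ Oliver ∩ Omar ∩ Arjun: 10:35-13:25.
Wei ∩ Oliver ∩ Omar ∩ Arjun ∩ Gabriel: 10:35-13:25.
Those are the intersection windows.
The first common window of at least 75 minutes is 10:35-13:25, so the earliest start is 10:35.

10:35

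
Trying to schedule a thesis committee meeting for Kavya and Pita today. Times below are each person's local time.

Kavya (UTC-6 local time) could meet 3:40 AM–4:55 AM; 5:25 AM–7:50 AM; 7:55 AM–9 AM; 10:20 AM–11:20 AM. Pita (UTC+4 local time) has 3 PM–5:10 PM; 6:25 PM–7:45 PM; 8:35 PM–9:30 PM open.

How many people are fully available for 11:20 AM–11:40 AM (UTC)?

Kavya in UTC: 09:40-10:55, 11:25-13:50, 13:55-15:00, 16:20-17:20 (add 6h to convert from UTC-6).
Pita in UTC: 11:00-13:10, 14:25-15:45, 16:35-17:30 (subtract 4h to convert from UTC+4).
Pita can make the full 11:20-11:40 slot — that's 1.

1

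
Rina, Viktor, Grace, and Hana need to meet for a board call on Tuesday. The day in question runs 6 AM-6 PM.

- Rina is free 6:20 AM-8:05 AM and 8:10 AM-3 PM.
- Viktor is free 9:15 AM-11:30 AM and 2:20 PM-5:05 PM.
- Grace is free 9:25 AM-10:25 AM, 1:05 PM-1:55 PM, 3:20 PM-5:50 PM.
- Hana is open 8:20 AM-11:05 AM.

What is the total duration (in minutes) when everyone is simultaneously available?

60

Rina ∩ Viktor: 09:15-11:30, 14:20-15:00.
Rina ∩ Viktor ∩ Grace: 09:25-10:25.
Rina ∩ Viktor ∩ Grace ∩ Hana: 09:25-10:25.
So the common availability across everyone is 09:25-10:25.
That's a single block of 60 minutes.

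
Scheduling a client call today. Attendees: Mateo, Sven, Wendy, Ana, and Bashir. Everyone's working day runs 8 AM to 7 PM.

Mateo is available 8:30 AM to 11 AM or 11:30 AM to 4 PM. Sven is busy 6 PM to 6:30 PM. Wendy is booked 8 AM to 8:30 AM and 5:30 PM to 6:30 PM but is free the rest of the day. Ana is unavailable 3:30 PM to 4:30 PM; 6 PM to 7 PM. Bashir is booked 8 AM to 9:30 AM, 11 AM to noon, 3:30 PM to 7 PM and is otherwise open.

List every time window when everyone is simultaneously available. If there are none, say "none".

09:30-11:00, 12:00-15:30

Mateo free: 08:30-11:00, 11:30-16:00.
Sven free: 08:00-18:00, 18:30-19:00 (invert busy blocks within the working day).
Wendy free: 08:30-17:30, 18:30-19:00 (invert busy blocks within the working day).
Ana free: 08:00-15:30, 16:30-18:00 (invert busy blocks within the working day).
Bashir free: 09:30-11:00, 12:00-15:30 (invert busy blocks within the working day).
Mateo ∩ Sven: 08:30-11:00, 11:30-16:00.
Mateo ∩ Sven ∩ Wendy: 08:30-11:00, 11:30-16:00.
Mateo ∩ Sven ∩ Wendy ∩ Ana: 08:30-11:00, 11:30-15:30.
Mateo ∩ Sven ∩ Wendy ∩ Ana ∩ Bashir: 09:30-11:00, 12:00-15:30.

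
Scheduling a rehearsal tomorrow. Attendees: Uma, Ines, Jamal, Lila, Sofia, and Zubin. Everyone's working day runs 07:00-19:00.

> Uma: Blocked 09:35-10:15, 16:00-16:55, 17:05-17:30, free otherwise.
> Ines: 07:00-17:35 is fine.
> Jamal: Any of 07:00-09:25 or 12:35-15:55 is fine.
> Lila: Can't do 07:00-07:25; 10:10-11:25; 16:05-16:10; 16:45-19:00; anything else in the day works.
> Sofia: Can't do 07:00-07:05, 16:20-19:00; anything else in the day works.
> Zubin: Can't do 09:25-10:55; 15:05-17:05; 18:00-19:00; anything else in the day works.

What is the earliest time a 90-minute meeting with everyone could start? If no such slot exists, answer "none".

Uma free: 07:00-09:35, 10:15-16:00, 16:55-17:05, 17:30-19:00 (invert busy blocks within the working day).
Ines free: 07:00-17:35.
Jamal free: 07:00-09:25, 12:35-15:55.
Lila free: 07:25-10:10, 11:25-16:05, 16:10-16:45 (invert busy blocks within the working day).
Sofia free: 07:05-16:20 (invert busy blocks within the working day).
Zubin free: 07:00-09:25, 10:55-15:05, 17:05-18:00 (invert busy blocks within the working day).
Uma ∩ Ines: 07:00-09:35, 10:15-16:00, 16:55-17:05, 17:30-17:35.
Uma ∩ Ines ∩ Jamal: 07:00-09:25, 12:35-15:55.
Uma ∩ Ines ∩ Jamal ∩ Lila: 07:25-09:25, 12:35-15:55.
Uma ∩ Ines ∩ Jamal ∩ Lila ∩ Sofia: 07:25-09:25, 12:35-15:55.
Uma ∩ Ines ∩ Jamal ∩ Lila ∩ Sofia ∩ Zubin: 07:25-09:25, 12:35-15:05.
So the common availability across everyone is 07:25-09:25, 12:35-15:05.
The first common window of at least 90 minutes is 07:25-09:25, so the earliest start is 07:25.

07:25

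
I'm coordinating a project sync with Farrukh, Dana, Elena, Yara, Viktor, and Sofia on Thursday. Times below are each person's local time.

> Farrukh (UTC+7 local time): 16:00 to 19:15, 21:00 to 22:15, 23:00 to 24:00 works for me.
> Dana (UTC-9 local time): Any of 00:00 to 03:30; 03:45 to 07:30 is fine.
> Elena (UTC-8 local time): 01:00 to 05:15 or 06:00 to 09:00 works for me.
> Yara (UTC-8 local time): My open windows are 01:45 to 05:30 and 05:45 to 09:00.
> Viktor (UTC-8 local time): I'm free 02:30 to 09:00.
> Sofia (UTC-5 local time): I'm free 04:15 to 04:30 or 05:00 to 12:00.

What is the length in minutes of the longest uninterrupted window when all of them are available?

Farrukh in UTC: 09:00-12:15, 14:00-15:15, 16:00-17:00 (subtract 7h to convert from UTC+7).
Dana in UTC: 09:00-12:30, 12:45-16:30 (add 9h to convert from UTC-9).
Elena in UTC: 09:00-13:15, 14:00-17:00 (add 8h to convert from UTC-8).
Yara in UTC: 09:45-13:30, 13:45-17:00 (add 8h to convert from UTC-8).
Viktor in UTC: 10:30-17:00 (add 8h to convert from UTC-8).
Sofia in UTC: 09:15-09:30, 10:00-17:00 (add 5h to convert from UTC-5).
Farrukh ∩ Dana: 09:00-12:15, 14:00-15:15, 16:00-16:30.
Farrukh ∩ Dana ∩ Elena: 09:00-12:15, 14:00-15:15, 16:00-16:30.
Farrukh ∩ Dana ∩ Elena ∩ Yara: 09:45-12:15, 14:00-15:15, 16:00-16:30.
Farrukh ∩ Dana ∩ Elena ∩ Yara ∩ Viktor: 10:30-12:15, 14:00-15:15, 16:00-16:30.
Farrukh ∩ Dana ∩ Elena ∩ Yara ∩ Viktor ∩ Sofia: 10:30-12:15, 14:00-15:15, 16:00-16:30.
The longest is 10:30-12:15 at 105 minutes.

105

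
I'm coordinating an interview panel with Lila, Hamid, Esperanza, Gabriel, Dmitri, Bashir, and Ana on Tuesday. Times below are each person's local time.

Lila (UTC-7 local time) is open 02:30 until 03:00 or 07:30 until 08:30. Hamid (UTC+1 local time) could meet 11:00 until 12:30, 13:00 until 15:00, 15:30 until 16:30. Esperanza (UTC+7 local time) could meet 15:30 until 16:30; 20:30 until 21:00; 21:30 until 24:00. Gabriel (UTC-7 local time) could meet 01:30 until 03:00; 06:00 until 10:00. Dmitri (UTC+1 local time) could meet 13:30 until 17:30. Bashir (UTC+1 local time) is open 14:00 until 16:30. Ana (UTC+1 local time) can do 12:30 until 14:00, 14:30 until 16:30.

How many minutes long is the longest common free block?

60

Lila in UTC: 09:30-10:00, 14:30-15:30 (add 7h to convert from UTC-7).
Hamid in UTC: 10:00-11:30, 12:00-14:00, 14:30-15:30 (subtract 1h to convert from UTC+1).
Esperanza in UTC: 08:30-09:30, 13:30-14:00, 14:30-17:00 (subtract 7h to convert from UTC+7).
Gabriel in UTC: 08:30-10:00, 13:00-17:00 (add 7h to convert from UTC-7).
Dmitri in UTC: 12:30-16:30 (subtract 1h to convert from UTC+1).
Bashir in UTC: 13:00-15:30 (subtract 1h to convert from UTC+1).
Ana in UTC: 11:30-13:00, 13:30-15:30 (subtract 1h to convert from UTC+1).
Lila ∩ Hamid: 14:30-15:30.
Lila ∩ Hamid ∩ Esperanza: 14:30-15:30.
Lila ∩ Hamid ∩ Esperanza ∩ Gabriel: 14:30-15:30.
Lila ∩ Hamid ∩ Esperanza ∩ Gabriel ∩ Dmitri: 14:30-15:30.
Lila ∩ Hamid ∩ Esperanza ∩ Gabriel ∩ Dmitri ∩ Bashir: 14:30-15:30.
Lila ∩ Hamid ∩ Esperanza ∩ Gabriel ∩ Dmitri ∩ Bashir ∩ Ana: 14:30-15:30.
The longest is 14:30-15:30 at 60 minutes.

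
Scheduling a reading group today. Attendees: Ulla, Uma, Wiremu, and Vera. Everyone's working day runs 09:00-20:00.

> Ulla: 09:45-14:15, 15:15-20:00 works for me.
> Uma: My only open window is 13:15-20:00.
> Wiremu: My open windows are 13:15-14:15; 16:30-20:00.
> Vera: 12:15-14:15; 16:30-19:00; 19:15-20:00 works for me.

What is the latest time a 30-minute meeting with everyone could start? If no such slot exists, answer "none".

Ulla ∩ Uma: 13:15-14:15, 15:15-20:00.
Ulla ∩ Uma ∩ Wiremu: 13:15-14:15, 16:30-20:00.
Ulla ∩ Uma ∩ Wiremu ∩ Vera: 13:15-14:15, 16:30-19:00, 19:15-20:00.
The last common window of at least 30 minutes is 19:15-20:00; a 30-minute meeting can start as late as 19:30 and still end by 20:00.

19:30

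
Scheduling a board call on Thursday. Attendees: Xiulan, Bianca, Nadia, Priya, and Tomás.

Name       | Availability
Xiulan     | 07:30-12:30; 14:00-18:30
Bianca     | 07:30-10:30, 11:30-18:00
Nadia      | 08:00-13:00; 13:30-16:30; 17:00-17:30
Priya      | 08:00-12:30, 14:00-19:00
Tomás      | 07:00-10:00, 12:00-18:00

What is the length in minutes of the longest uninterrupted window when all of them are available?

150

Xiulan ∩ Bianca: 07:30-10:30, 11:30-12:30, 14:00-18:00.
Xiulan ∩ Bianca ∩ Nadia: 08:00-10:30, 11:30-12:30, 14:00-16:30, 17:00-17:30.
Xiulan ∩ Bianca ∩ Nadia ∩ Priya: 08:00-10:30, 11:30-12:30, 14:00-16:30, 17:00-17:30.
Xiulan ∩ Bianca ∩ Nadia ∩ Priya ∩ Tomás: 08:00-10:00, 12:00-12:30, 14:00-16:30, 17:00-17:30.
The longest is 14:00-16:30 at 150 minutes.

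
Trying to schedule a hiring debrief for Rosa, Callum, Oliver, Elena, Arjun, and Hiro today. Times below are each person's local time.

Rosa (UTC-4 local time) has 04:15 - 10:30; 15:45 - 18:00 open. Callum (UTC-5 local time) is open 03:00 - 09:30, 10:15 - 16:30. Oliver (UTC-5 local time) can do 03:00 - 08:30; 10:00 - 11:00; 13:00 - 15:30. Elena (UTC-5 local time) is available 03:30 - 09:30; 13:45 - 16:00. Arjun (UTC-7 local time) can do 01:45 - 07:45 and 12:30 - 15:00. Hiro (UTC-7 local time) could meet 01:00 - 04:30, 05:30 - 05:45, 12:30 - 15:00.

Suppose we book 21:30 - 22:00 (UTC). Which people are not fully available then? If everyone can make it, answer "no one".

Rosa in UTC: 08:15-14:30, 19:45-22:00 (add 4h to convert from UTC-4).
Callum in UTC: 08:00-14:30, 15:15-21:30 (add 5h to convert from UTC-5).
Oliver in UTC: 08:00-13:30, 15:00-16:00, 18:00-20:30 (add 5h to convert from UTC-5).
Elena in UTC: 08:30-14:30, 18:45-21:00 (add 5h to convert from UTC-5).
Arjun in UTC: 08:45-14:45, 19:30-22:00 (add 7h to convert from UTC-7).
Hiro in UTC: 08:00-11:30, 12:30-12:45, 19:30-22:00 (add 7h to convert from UTC-7).
Rosa: free for 21:30-22:00. Callum: not fully free for 21:30-22:00. Oliver: not fully free for 21:30-22:00. Elena: not fully free for 21:30-22:00. Arjun: free for 21:30-22:00. Hiro: free for 21:30-22:00.

Callum, Elena, Oliver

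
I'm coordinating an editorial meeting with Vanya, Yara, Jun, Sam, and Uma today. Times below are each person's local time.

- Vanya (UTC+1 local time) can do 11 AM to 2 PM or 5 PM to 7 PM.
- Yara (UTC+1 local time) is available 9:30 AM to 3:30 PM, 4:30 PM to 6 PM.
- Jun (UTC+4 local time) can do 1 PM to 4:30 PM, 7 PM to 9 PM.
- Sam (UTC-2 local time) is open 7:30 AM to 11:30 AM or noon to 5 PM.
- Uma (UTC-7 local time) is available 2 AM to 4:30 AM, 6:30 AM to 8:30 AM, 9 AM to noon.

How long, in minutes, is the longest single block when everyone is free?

Vanya in UTC: 10:00-13:00, 16:00-18:00 (subtract 1h to convert from UTC+1).
Yara in UTC: 08:30-14:30, 15:30-17:00 (subtract 1h to convert from UTC+1).
Jun in UTC: 09:00-12:30, 15:00-17:00 (subtract 4h to convert from UTC+4).
Sam in UTC: 09:30-13:30, 14:00-19:00 (add 2h to convert from UTC-2).
Uma in UTC: 09:00-11:30, 13:30-15:30, 16:00-19:00 (add 7h to convert from UTC-7).
Vanya ∩ Yara: 10:00-13:00, 16:00-17:00.
Vanya ∩ Yara ∩ Jun: 10:00-12:30, 16:00-17:00.
Vanya ∩ Yara ∩ Jun ∩ Sam: 10:00-12:30, 16:00-17:00.
Vanya ∩ Yara ∩ Jun ∩ Sam ∩ Uma: 10:00-11:30, 16:00-17:00.
The longest is 10:00-11:30 at 90 minutes.

90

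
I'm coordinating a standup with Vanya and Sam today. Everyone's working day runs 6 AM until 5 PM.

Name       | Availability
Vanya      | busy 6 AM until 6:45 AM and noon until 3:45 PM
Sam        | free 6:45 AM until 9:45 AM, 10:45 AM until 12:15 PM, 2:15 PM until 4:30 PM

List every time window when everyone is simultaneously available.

06:45-09:45, 10:45-12:00, 15:45-16:30

Vanya free: 06:45-12:00, 15:45-17:00 (invert busy blocks within the working day).
Sam free: 06:45-09:45, 10:45-12:15, 14:15-16:30.
Vanya ∩ Sam: 06:45-09:45, 10:45-12:00, 15:45-16:30.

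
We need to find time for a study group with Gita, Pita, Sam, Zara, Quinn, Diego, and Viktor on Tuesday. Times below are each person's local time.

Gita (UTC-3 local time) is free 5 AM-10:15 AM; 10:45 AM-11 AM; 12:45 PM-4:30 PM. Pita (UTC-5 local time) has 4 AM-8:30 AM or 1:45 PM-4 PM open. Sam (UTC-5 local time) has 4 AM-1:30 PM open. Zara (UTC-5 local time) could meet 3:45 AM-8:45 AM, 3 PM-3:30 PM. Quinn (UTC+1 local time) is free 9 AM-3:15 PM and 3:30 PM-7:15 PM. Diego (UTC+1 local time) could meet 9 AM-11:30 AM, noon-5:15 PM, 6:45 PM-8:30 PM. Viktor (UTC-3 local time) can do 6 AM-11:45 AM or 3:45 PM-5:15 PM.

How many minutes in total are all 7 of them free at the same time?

Gita in UTC: 08:00-13:15, 13:45-14:00, 15:45-19:30 (add 3h to convert from UTC-3).
Pita in UTC: 09:00-13:30, 18:45-21:00 (add 5h to convert from UTC-5).
Sam in UTC: 09:00-18:30 (add 5h to convert from UTC-5).
Zara in UTC: 08:45-13:45, 20:00-20:30 (add 5h to convert from UTC-5).
Quinn in UTC: 08:00-14:15, 14:30-18:15 (subtract 1h to convert from UTC+1).
Diego in UTC: 08:00-10:30, 11:00-16:15, 17:45-19:30 (subtract 1h to convert from UTC+1).
Viktor in UTC: 09:00-14:45, 18:45-20:15 (add 3h to convert from UTC-3).
Gita ∩ Pita: 09:00-13:15, 18:45-19:30.
Gita ∩ Pita ∩ Sam: 09:00-13:15.
Gita ∩ Pita ∩ Sam ∩ Zara: 09:00-13:15.
Gita ∩ Pita ∩ Sam ∩ Zara ∩ Quinn: 09:00-13:15.
Gita ∩ Pita ∩ Sam ∩ Zara ∩ Quinn ∩ Diego: 09:00-10:30, 11:00-13:15.
Gita ∩ Pita ∩ Sam ∩ Zara ∩ Quinn ∩ Diego ∩ Viktor: 09:00-10:30, 11:00-13:15.
Summing the common windows: 90 + 135 = 225 minutes.

225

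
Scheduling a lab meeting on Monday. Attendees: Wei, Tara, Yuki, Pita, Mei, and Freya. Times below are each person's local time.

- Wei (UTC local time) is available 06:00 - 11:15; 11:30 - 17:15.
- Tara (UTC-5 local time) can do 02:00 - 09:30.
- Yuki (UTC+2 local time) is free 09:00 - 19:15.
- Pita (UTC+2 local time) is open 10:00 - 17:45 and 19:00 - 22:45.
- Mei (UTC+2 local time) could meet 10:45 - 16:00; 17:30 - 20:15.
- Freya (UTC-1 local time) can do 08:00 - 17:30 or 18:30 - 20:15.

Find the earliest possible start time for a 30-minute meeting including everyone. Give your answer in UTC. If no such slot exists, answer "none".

Wei in UTC: 06:00-11:15, 11:30-17:15.
Tara in UTC: 07:00-14:30 (add 5h to convert from UTC-5).
Yuki in UTC: 07:00-17:15 (subtract 2h to convert from UTC+2).
Pita in UTC: 08:00-15:45, 17:00-20:45 (subtract 2h to convert from UTC+2).
Mei in UTC: 08:45-14:00, 15:30-18:15 (subtract 2h to convert from UTC+2).
Freya in UTC: 09:00-18:30, 19:30-21:15 (add 1h to convert from UTC-1).
Wei ∩ Tara: 07:00-11:15, 11:30-14:30.
Wei ∩ Tara ∩ Yuki: 07:00-11:15, 11:30-14:30.
Wei ∩ Tara ∩ Yuki ∩ Pita: 08:00-11:15, 11:30-14:30.
Wei ∩ Tara ∩ Yuki ∩ Pita ∩ Mei: 08:45-11:15, 11:30-14:00.
Wei ∩ Tara ∩ Yuki ∩ Pita ∩ Mei ∩ Freya: 09:00-11:15, 11:30-14:00.
The first common window of at least 30 minutes is 09:00-11:15, so the earliest start is 09:00.

09:00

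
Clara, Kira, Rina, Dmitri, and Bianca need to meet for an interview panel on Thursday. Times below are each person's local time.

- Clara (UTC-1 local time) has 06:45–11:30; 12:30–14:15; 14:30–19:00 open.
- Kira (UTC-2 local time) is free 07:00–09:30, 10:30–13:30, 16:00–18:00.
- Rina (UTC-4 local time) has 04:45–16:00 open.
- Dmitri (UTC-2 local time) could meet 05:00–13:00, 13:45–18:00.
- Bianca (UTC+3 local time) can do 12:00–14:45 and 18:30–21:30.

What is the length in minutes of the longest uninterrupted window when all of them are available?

150

Clara in UTC: 07:45-12:30, 13:30-15:15, 15:30-20:00 (add 1h to convert from UTC-1).
Kira in UTC: 09:00-11:30, 12:30-15:30, 18:00-20:00 (add 2h to convert from UTC-2).
Rina in UTC: 08:45-20:00 (add 4h to convert from UTC-4).
Dmitri in UTC: 07:00-15:00, 15:45-20:00 (add 2h to convert from UTC-2).
Bianca in UTC: 09:00-11:45, 15:30-18:30 (subtract 3h to convert from UTC+3).
Clara ∩ Kira: 09:00-11:30, 13:30-15:15, 18:00-20:00.
Clara ∩ Kira ∩ Rina: 09:00-11:30, 13:30-15:15, 18:00-20:00.
Clara ∩ Kira ∩ Rina ∩ Dmitri: 09:00-11:30, 13:30-15:00, 18:00-20:00.
Clara ∩ Kira ∩ Rina ∩ Dmitri ∩ Bianca: 09:00-11:30, 18:00-18:30.
The longest is 09:00-11:30 at 150 minutes.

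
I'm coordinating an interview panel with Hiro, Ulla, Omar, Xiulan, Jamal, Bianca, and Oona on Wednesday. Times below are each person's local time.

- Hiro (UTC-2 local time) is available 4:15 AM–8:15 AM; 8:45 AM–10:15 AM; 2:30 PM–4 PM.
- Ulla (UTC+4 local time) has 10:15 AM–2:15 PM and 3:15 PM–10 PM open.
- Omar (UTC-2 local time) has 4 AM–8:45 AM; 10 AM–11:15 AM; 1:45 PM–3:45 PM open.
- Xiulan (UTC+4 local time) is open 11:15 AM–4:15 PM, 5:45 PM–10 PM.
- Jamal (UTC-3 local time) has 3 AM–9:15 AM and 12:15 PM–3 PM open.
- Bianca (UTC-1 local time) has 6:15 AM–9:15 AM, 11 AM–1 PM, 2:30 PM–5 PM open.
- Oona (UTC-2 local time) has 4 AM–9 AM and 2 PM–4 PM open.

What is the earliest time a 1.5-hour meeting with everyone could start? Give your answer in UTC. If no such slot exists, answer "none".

07:15

Hiro in UTC: 06:15-10:15, 10:45-12:15, 16:30-18:00 (add 2h to convert from UTC-2).
Ulla in UTC: 06:15-10:15, 11:15-18:00 (subtract 4h to convert from UTC+4).
Omar in UTC: 06:00-10:45, 12:00-13:15, 15:45-17:45 (add 2h to convert from UTC-2).
Xiulan in UTC: 07:15-12:15, 13:45-18:00 (subtract 4h to convert from UTC+4).
Jamal in UTC: 06:00-12:15, 15:15-18:00 (add 3h to convert from UTC-3).
Bianca in UTC: 07:15-10:15, 12:00-14:00, 15:30-18:00 (add 1h to convert from UTC-1).
Oona in UTC: 06:00-11:00, 16:00-18:00 (add 2h to convert from UTC-2).
Hiro ∩ Ulla: 06:15-10:15, 11:15-12:15, 16:30-18:00.
Hiro ∩ Ulla ∩ Omar: 06:15-10:15, 12:00-12:15, 16:30-17:45.
Hiro ∩ Ulla ∩ Omar ∩ Xiulan: 07:15-10:15, 12:00-12:15, 16:30-17:45.
Hiro ∩ Ulla ∩ Omar ∩ Xiulan ∩ Jamal: 07:15-10:15, 12:00-12:15, 16:30-17:45.
Hiro ∩ Ulla ∩ Omar ∩ Xiulan ∩ Jamal ∩ Bianca: 07:15-10:15, 12:00-12:15, 16:30-17:45.
Hiro ∩ Ulla ∩ Omar ∩ Xiulan ∩ Jamal ∩ Bianca ∩ Oona: 07:15-10:15, 16:30-17:45.
Those are the intersection windows.
The first common window of at least 90 minutes is 07:15-10:15, so the earliest start is 07:15.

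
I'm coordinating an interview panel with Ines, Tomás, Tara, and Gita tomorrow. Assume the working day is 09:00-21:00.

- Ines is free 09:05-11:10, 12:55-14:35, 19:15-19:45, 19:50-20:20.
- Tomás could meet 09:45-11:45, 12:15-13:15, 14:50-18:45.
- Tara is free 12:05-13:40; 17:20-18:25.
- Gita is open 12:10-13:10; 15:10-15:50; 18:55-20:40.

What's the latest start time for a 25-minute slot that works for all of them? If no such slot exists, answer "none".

Ines ∩ Tomás: 09:45-11:10, 12:55-13:15.
Ines ∩ Tomás ∩ Tara: 12:55-13:15.
Ines ∩ Tomás ∩ Tara ∩ Gita: 12:55-13:10.
No common window is at least 25 minutes long.

none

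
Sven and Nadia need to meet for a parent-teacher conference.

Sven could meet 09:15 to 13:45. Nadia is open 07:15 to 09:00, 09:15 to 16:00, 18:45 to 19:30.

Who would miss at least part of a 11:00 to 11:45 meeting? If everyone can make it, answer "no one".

no one

Sven: free for 11:00-11:45. Nadia: free for 11:00-11:45.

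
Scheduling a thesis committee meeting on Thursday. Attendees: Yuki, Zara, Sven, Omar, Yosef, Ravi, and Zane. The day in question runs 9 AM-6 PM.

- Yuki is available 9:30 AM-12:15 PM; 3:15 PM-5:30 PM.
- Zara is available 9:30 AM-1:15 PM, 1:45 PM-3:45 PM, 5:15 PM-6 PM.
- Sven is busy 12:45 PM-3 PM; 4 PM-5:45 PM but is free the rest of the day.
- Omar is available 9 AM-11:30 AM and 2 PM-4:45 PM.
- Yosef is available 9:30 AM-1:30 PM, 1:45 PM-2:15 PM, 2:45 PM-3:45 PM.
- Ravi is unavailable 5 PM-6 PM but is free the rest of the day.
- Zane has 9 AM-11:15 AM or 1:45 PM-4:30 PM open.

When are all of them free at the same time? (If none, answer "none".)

Yuki free: 09:30-12:15, 15:15-17:30.
Zara free: 09:30-13:15, 13:45-15:45, 17:15-18:00.
Sven free: 09:00-12:45, 15:00-16:00, 17:45-18:00 (invert busy blocks within the working day).
Omar free: 09:00-11:30, 14:00-16:45.
Yosef free: 09:30-13:30, 13:45-14:15, 14:45-15:45.
Ravi free: 09:00-17:00 (invert busy blocks within the working day).
Zane free: 09:00-11:15, 13:45-16:30.
Yuki ∩ Zara: 09:30-12:15, 15:15-15:45, 17:15-17:30.
Yuki ∩ Zara ∩ Sven: 09:30-12:15, 15:15-15:45.
Yuki ∩ Zara ∩ Sven ∩ Omar: 09:30-11:30, 15:15-15:45.
Yuki ∩ Zara ∩ Sven ∩ Omar ∩ Yosef: 09:30-11:30, 15:15-15:45.
Yuki ∩ Zara ∩ Sven ∩ Omar ∩ Yosef ∩ Ravi: 09:30-11:30, 15:15-15:45.
Yuki ∩ Zara ∩ Sven ∩ Omar ∩ Yosef ∩ Ravi ∩ Zane: 09:30-11:15, 15:15-15:45.

09:30-11:15, 15:15-15:45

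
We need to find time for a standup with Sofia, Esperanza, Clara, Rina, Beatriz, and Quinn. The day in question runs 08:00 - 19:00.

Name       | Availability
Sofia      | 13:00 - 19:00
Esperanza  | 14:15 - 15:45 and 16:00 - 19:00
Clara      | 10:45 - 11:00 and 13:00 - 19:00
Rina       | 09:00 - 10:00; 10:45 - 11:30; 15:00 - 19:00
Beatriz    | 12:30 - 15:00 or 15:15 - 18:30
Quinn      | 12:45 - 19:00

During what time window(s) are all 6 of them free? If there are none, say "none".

Sofia ∩ Esperanza: 14:15-15:45, 16:00-19:00.
Sofia ∩ Esperanza ∩ Clara: 14:15-15:45, 16:00-19:00.
Sofia ∩ Esperanza ∩ Clara ∩ Rina: 15:00-15:45, 16:00-19:00.
Sofia ∩ Esperanza ∩ Clara ∩ Rina ∩ Beatriz: 15:15-15:45, 16:00-18:30.
Sofia ∩ Esperanza ∩ Clara ∩ Rina ∩ Beatriz ∩ Quinn: 15:15-15:45, 16:00-18:30.

15:15-15:45, 16:00-18:30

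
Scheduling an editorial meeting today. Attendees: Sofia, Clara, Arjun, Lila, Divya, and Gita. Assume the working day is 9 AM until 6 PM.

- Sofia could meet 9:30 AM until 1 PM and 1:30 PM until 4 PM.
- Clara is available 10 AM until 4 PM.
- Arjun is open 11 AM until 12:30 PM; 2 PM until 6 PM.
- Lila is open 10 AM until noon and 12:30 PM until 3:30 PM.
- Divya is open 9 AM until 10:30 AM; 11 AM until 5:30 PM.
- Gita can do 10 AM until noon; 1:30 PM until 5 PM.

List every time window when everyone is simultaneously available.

Sofia ∩ Clara: 10:00-13:00, 13:30-16:00.
Sofia ∩ Clara ∩ Arjun: 11:00-12:30, 14:00-16:00.
Sofia ∩ Clara ∩ Arjun ∩ Lila: 11:00-12:00, 14:00-15:30.
Sofia ∩ Clara ∩ Arjun ∩ Lila ∩ Divya: 11:00-12:00, 14:00-15:30.
Sofia ∩ Clara ∩ Arjun ∩ Lila ∩ Divya ∩ Gita: 11:00-12:00, 14:00-15:30.

11:00-12:00, 14:00-15:30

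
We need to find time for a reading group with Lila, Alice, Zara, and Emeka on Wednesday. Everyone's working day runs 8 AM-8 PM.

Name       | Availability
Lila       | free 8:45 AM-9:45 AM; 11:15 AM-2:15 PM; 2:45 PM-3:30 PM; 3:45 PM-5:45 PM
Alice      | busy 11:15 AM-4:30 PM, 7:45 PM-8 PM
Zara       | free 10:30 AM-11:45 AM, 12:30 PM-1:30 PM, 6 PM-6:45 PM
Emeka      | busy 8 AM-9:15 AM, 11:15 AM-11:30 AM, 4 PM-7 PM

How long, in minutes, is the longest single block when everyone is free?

Lila free: 08:45-09:45, 11:15-14:15, 14:45-15:30, 15:45-17:45.
Alice free: 08:00-11:15, 16:30-19:45 (invert busy blocks within the working day).
Zara free: 10:30-11:45, 12:30-13:30, 18:00-18:45.
Emeka free: 09:15-11:15, 11:30-16:00, 19:00-20:00 (invert busy blocks within the working day).
Lila ∩ Alice: 08:45-09:45, 16:30-17:45.
Lila ∩ Alice ∩ Zara: ∅.
Lila ∩ Alice ∩ Zara ∩ Emeka: ∅.
There is no time when everyone is free.
No common window exists, so the longest block is 0 minutes.

0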